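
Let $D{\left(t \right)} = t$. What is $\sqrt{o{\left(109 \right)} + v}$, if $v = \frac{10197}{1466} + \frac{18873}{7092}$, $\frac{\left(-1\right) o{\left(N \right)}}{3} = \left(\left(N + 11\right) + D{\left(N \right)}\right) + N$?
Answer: $\frac{i \sqrt{83772180558537}}{288802} \approx 31.692 i$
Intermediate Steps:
$o{\left(N \right)} = -33 - 9 N$ ($o{\left(N \right)} = - 3 \left(\left(\left(N + 11\right) + N\right) + N\right) = - 3 \left(\left(\left(11 + N\right) + N\right) + N\right) = - 3 \left(\left(11 + 2 N\right) + N\right) = - 3 \left(11 + 3 N\right) = -33 - 9 N$)
$v = \frac{5554719}{577604}$ ($v = 10197 \cdot \frac{1}{1466} + 18873 \cdot \frac{1}{7092} = \frac{10197}{1466} + \frac{2097}{788} = \frac{5554719}{577604} \approx 9.6168$)
$\sqrt{o{\left(109 \right)} + v} = \sqrt{\left(-33 - 981\right) + \frac{5554719}{577604}} = \sqrt{-1014 + \frac{5554719}{577604}} = \sqrt{- \frac{580135737}{577604}} = \frac{i \sqrt{83772180558537}}{288802}$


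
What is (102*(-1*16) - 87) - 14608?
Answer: -16327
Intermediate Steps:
(102*(-1*16) - 87) - 14608 = (102*(-16) - 87) - 14608 = (-1632 - 87) - 14608 = -1719 - 14608 = -16327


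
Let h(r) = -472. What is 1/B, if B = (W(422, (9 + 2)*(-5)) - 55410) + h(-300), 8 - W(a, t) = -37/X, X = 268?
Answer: -268/14974195 ≈ -1.7897e-5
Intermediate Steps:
W(a, t) = 2181/268 (W(a, t) = 8 - (-37)/268 = 8 - 1*(-37/268) = 8 + 37/268 = 2181/268)
B = -14974195/268 (B = (2181/268 - 55410) - 472 = -14847699/268 - 472 = -14974195/268 ≈ -55874.)
1/B = 1/(-14974195/268) = -268/14974195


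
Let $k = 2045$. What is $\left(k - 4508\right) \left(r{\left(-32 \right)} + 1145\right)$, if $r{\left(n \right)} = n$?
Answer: $-2741319$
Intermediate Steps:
$\left(k - 4508\right) \left(r{\left(-32 \right)} + 1145\right) = \left(2045 - 4508\right) \left(-32 + 1145\right) = \left(-2463\right) 1113 = -2741319$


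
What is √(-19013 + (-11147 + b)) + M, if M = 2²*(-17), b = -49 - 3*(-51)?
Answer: -68 + 34*I*√26 ≈ -68.0 + 173.37*I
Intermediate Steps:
b = 104 (b = -49 + 153 = 104)
M = -68 (M = 4*(-17) = -68)
√(-19013 + (-11147 + b)) + M = √(-19013 + (-11147 + 104)) - 68 = √(-19013 - 11043) - 68 = √(-30056) - 68 = 34*I*√26 - 68 = -68 + 34*I*√26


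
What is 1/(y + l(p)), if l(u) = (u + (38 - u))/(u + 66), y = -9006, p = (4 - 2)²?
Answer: -35/315191 ≈ -0.00011104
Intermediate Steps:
p = 4 (p = 2² = 4)
l(u) = 38/(66 + u)
1/(y + l(p)) = 1/(-9006 + 38/(66 + 4)) = 1/(-9006 + 38/70) = 1/(-9006 + 38*(1/70)) = 1/(-9006 + 19/35) = 1/(-315191/35) = -35/315191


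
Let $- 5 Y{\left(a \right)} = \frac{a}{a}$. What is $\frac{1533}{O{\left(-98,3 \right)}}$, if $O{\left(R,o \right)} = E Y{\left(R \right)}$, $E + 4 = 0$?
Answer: $\frac{7665}{4} \approx 1916.3$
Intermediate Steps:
$E = -4$ ($E = -4 + 0 = -4$)
$Y{\left(a \right)} = - \frac{1}{5}$ ($Y{\left(a \right)} = - \frac{a \frac{1}{a}}{5} = \left(- \frac{1}{5}\right) 1 = - \frac{1}{5}$)
$O{\left(R,o \right)} = \frac{4}{5}$ ($O{\left(R,o \right)} = \left(-4\right) \left(- \frac{1}{5}\right) = \frac{4}{5}$)
$\frac{1533}{O{\left(-98,3 \right)}} = \frac{1533}{\frac{4}{5}} = 1533 \cdot \frac{5}{4} = \frac{7665}{4}$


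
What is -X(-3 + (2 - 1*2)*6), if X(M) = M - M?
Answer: 0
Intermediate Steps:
X(M) = 0
-X(-3 + (2 - 1*2)*6) = -1*0 = 0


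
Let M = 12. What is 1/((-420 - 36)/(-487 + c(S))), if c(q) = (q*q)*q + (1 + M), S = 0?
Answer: 79/76 ≈ 1.0395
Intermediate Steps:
c(q) = 13 + q³ (c(q) = (q*q)*q + (1 + 12) = q²*q + 13 = q³ + 13 = 13 + q³)
1/((-420 - 36)/(-487 + c(S))) = 1/((-420 - 36)/(-487 + (13 + 0³))) = 1/(-456/(-487 + (13 + 0))) = 1/(-456/(-487 + 13)) = 1/(-456/(-474)) = 1/(-456*(-1/474)) = 1/(76/79) = 79/76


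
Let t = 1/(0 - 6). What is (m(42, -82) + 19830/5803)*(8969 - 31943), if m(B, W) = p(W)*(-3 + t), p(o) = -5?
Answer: -366634955/829 ≈ -4.4226e+5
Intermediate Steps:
t = -⅙ (t = 1/(-6) = -⅙ ≈ -0.16667)
m(B, W) = 95/6 (m(B, W) = -5*(-3 - ⅙) = -5*(-19/6) = 95/6)
(m(42, -82) + 19830/5803)*(8969 - 31943) = (95/6 + 19830/5803)*(8969 - 31943) = (95/6 + 19830*(1/5803))*(-22974) = (95/6 + 19830/5803)*(-22974) = (670265/34818)*(-22974) = -366634955/829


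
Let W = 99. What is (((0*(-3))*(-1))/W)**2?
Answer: 0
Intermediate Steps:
(((0*(-3))*(-1))/W)**2 = (((0*(-3))*(-1))/99)**2 = ((0*(-1))*(1/99))**2 = (0*(1/99))**2 = 0**2 = 0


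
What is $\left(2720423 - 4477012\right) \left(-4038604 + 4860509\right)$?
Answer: $-1443749282045$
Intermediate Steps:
$\left(2720423 - 4477012\right) \left(-4038604 + 4860509\right) = \left(-1756589\right) 821905 = -1443749282045$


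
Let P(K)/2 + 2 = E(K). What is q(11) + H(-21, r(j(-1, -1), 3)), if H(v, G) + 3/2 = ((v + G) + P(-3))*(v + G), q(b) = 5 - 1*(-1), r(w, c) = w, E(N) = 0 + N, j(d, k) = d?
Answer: 1417/2 ≈ 708.50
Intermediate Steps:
E(N) = N
P(K) = -4 + 2*K
q(b) = 6 (q(b) = 5 + 1 = 6)
H(v, G) = -3/2 + (G + v)*(-10 + G + v) (H(v, G) = -3/2 + ((v + G) + (-4 + 2*(-3)))*(v + G) = -3/2 + ((G + v) + (-4 - 6))*(G + v) = -3/2 + ((G + v) - 10)*(G + v) = -3/2 + (-10 + G + v)*(G + v) = -3/2 + (G + v)*(-10 + G + v))
q(11) + H(-21, r(j(-1, -1), 3)) = 6 + (-3/2 + (-1)² + (-21)² - 10*(-1) - 10*(-21) + 2*(-1)*(-21)) = 6 + (-3/2 + 1 + 441 + 10 + 210 + 42) = 6 + 1405/2 = 1417/2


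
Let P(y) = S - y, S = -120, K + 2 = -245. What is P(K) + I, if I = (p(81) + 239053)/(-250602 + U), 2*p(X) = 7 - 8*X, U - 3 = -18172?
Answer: 67790369/537542 ≈ 126.11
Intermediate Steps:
K = -247 (K = -2 - 245 = -247)
U = -18169 (U = 3 - 18172 = -18169)
p(X) = 7/2 - 4*X (p(X) = (7 - 8*X)/2 = 7/2 - 4*X)
P(y) = -120 - y
I = -477465/537542 (I = ((7/2 - 4*81) + 239053)/(-250602 - 18169) = ((7/2 - 324) + 239053)/(-268771) = (-641/2 + 239053)*(-1/268771) = (477465/2)*(-1/268771) = -477465/537542 ≈ -0.88824)
P(K) + I = (-120 - 1*(-247)) - 477465/537542 = (-120 + 247) - 477465/537542 = 127 - 477465/537542 = 67790369/537542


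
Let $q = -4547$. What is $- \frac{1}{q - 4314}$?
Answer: $\frac{1}{8861} \approx 0.00011285$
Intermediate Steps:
$- \frac{1}{q - 4314} = - \frac{1}{-4547 - 4314} = - \frac{1}{-8861} = \left(-1\right) \left(- \frac{1}{8861}\right) = \frac{1}{8861}$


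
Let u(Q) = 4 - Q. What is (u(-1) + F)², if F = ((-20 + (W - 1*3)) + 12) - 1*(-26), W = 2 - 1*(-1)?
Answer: 529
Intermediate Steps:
W = 3 (W = 2 + 1 = 3)
F = 18 (F = ((-20 + (3 - 1*3)) + 12) - 1*(-26) = ((-20 + (3 - 3)) + 12) + 26 = ((-20 + 0) + 12) + 26 = (-20 + 12) + 26 = -8 + 26 = 18)
(u(-1) + F)² = ((4 - 1*(-1)) + 18)² = ((4 + 1) + 18)² = (5 + 18)² = 23² = 529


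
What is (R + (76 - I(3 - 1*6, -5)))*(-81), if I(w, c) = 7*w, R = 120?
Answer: -17577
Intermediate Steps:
(R + (76 - I(3 - 1*6, -5)))*(-81) = (120 + (76 - 7*(3 - 1*6)))*(-81) = (120 + (76 - 7*(3 - 6)))*(-81) = (120 + (76 - 7*(-3)))*(-81) = (120 + (76 - 1*(-21)))*(-81) = (120 + (76 + 21))*(-81) = (120 + 97)*(-81) = 217*(-81) = -17577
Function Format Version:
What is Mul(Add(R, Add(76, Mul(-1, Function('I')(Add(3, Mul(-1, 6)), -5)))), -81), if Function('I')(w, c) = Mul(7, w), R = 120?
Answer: -17577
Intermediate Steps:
Mul(Add(R, Add(76, Mul(-1, Function('I')(Add(3, Mul(-1, 6)), -5)))), -81) = Mul(Add(120, Add(76, Mul(-1, Mul(7, Add(3, Mul(-1, 6)))))), -81) = Mul(Add(120, Add(76, Mul(-1, Mul(7, Add(3, -6))))), -81) = Mul(Add(120, Add(76, Mul(-1, Mul(7, -3)))), -81) = Mul(Add(120, Add(76, Mul(-1, -21))), -81) = Mul(Add(120, Add(76, 21)), -81) = Mul(Add(120, 97), -81) = Mul(217, -81) = -17577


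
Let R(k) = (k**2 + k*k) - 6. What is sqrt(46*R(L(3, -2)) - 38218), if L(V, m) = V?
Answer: I*sqrt(37666) ≈ 194.08*I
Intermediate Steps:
R(k) = -6 + 2*k**2 (R(k) = (k**2 + k**2) - 6 = 2*k**2 - 6 = -6 + 2*k**2)
sqrt(46*R(L(3, -2)) - 38218) = sqrt(46*(-6 + 2*3**2) - 38218) = sqrt(46*(-6 + 2*9) - 38218) = sqrt(46*(-6 + 18) - 38218) = sqrt(46*12 - 38218) = sqrt(552 - 38218) = sqrt(-37666) = I*sqrt(37666)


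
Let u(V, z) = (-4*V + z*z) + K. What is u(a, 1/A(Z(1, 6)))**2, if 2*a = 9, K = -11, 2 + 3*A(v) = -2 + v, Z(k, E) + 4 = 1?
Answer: 1993744/2401 ≈ 830.38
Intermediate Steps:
Z(k, E) = -3 (Z(k, E) = -4 + 1 = -3)
A(v) = -4/3 + v/3 (A(v) = -2/3 + (-2 + v)/3 = -2/3 + (-2/3 + v/3) = -4/3 + v/3)
a = 9/2 (a = (1/2)*9 = 9/2 ≈ 4.5000)
u(V, z) = -11 + z**2 - 4*V (u(V, z) = (-4*V + z*z) - 11 = (-4*V + z**2) - 11 = (z**2 - 4*V) - 11 = -11 + z**2 - 4*V)
u(a, 1/A(Z(1, 6)))**2 = (-11 + (1/(-4/3 + (1/3)*(-3)))**2 - 4*9/2)**2 = (-11 + (1/(-4/3 - 1))**2 - 18)**2 = (-11 + (1/(-7/3))**2 - 18)**2 = (-11 + (-3/7)**2 - 18)**2 = (-11 + 9/49 - 18)**2 = (-1412/49)**2 = 1993744/2401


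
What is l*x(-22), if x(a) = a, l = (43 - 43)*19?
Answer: 0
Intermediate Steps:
l = 0 (l = 0*19 = 0)
l*x(-22) = 0*(-22) = 0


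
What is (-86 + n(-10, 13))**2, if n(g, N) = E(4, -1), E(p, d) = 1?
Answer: 7225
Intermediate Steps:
n(g, N) = 1
(-86 + n(-10, 13))**2 = (-86 + 1)**2 = (-85)**2 = 7225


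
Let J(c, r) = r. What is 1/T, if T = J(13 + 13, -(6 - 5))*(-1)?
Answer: 1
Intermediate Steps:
T = 1 (T = -(6 - 5)*(-1) = -1*1*(-1) = -1*(-1) = 1)
1/T = 1/1 = 1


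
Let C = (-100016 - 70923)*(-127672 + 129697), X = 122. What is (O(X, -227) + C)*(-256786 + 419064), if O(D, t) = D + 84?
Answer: -56172735630782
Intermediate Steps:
O(D, t) = 84 + D
C = -346151475 (C = -170939*2025 = -346151475)
(O(X, -227) + C)*(-256786 + 419064) = ((84 + 122) - 346151475)*(-256786 + 419064) = (206 - 346151475)*162278 = -346151269*162278 = -56172735630782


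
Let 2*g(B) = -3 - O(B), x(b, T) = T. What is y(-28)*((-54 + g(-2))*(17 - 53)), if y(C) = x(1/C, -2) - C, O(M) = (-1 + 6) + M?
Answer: 53352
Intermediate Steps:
O(M) = 5 + M
g(B) = -4 - B/2 (g(B) = (-3 - (5 + B))/2 = (-3 + (-5 - B))/2 = (-8 - B)/2 = -4 - B/2)
y(C) = -2 - C
y(-28)*((-54 + g(-2))*(17 - 53)) = (-2 - 1*(-28))*((-54 + (-4 - 1/2*(-2)))*(17 - 53)) = (-2 + 28)*((-54 + (-4 + 1))*(-36)) = 26*((-54 - 3)*(-36)) = 26*(-57*(-36)) = 26*2052 = 53352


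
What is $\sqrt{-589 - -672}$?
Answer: $\sqrt{83} \approx 9.1104$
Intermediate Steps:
$\sqrt{-589 - -672} = \sqrt{-589 + \left(693 - 21\right)} = \sqrt{-589 + 672} = \sqrt{83}$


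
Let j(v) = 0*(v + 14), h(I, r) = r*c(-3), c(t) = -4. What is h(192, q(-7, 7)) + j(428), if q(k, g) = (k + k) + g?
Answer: 28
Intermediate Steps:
q(k, g) = g + 2*k (q(k, g) = 2*k + g = g + 2*k)
h(I, r) = -4*r (h(I, r) = r*(-4) = -4*r)
j(v) = 0 (j(v) = 0*(14 + v) = 0)
h(192, q(-7, 7)) + j(428) = -4*(7 + 2*(-7)) + 0 = -4*(7 - 14) + 0 = -4*(-7) + 0 = 28 + 0 = 28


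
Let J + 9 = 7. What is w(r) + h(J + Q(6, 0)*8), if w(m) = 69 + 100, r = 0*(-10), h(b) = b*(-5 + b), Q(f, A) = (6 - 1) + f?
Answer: 7135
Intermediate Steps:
J = -2 (J = -9 + 7 = -2)
Q(f, A) = 5 + f
r = 0
w(m) = 169
w(r) + h(J + Q(6, 0)*8) = 169 + (-2 + (5 + 6)*8)*(-5 + (-2 + (5 + 6)*8)) = 169 + (-2 + 11*8)*(-5 + (-2 + 11*8)) = 169 + (-2 + 88)*(-5 + (-2 + 88)) = 169 + 86*(-5 + 86) = 169 + 86*81 = 169 + 6966 = 7135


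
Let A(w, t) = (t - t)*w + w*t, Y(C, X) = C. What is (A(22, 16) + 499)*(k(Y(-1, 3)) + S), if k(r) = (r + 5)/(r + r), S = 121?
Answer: 101269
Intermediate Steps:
A(w, t) = t*w (A(w, t) = 0*w + t*w = 0 + t*w = t*w)
k(r) = (5 + r)/(2*r) (k(r) = (5 + r)/((2*r)) = (5 + r)*(1/(2*r)) = (5 + r)/(2*r))
(A(22, 16) + 499)*(k(Y(-1, 3)) + S) = (16*22 + 499)*((½)*(5 - 1)/(-1) + 121) = (352 + 499)*((½)*(-1)*4 + 121) = 851*(-2 + 121) = 851*119 = 101269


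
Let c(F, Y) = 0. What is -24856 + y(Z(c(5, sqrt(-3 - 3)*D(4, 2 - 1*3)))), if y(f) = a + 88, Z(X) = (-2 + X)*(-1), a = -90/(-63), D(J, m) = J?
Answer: -173366/7 ≈ -24767.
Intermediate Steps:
a = 10/7 (a = -90*(-1/63) = 10/7 ≈ 1.4286)
Z(X) = 2 - X
y(f) = 626/7 (y(f) = 10/7 + 88 = 626/7)
-24856 + y(Z(c(5, sqrt(-3 - 3)*D(4, 2 - 1*3)))) = -24856 + 626/7 = -173366/7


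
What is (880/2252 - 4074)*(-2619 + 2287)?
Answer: 761422744/563 ≈ 1.3524e+6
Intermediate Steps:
(880/2252 - 4074)*(-2619 + 2287) = (880*(1/2252) - 4074)*(-332) = (220/563 - 4074)*(-332) = -2293442/563*(-332) = 761422744/563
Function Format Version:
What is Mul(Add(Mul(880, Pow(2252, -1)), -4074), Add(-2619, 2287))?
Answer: Rational(761422744, 563) ≈ 1.3524e+6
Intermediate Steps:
Mul(Add(Mul(880, Pow(2252, -1)), -4074), Add(-2619, 2287)) = Mul(Add(Mul(880, Rational(1, 2252)), -4074), -332) = Mul(Add(Rational(220, 563), -4074), -332) = Mul(Rational(-2293442, 563), -332) = Rational(761422744, 563)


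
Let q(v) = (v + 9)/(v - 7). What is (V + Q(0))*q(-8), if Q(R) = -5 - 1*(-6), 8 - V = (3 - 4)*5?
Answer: -14/15 ≈ -0.93333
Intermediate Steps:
V = 13 (V = 8 - (3 - 4)*5 = 8 - (-1)*5 = 8 - 1*(-5) = 8 + 5 = 13)
Q(R) = 1 (Q(R) = -5 + 6 = 1)
q(v) = (9 + v)/(-7 + v)
(V + Q(0))*q(-8) = (13 + 1)*((9 - 8)/(-7 - 8)) = 14*(1/(-15)) = 14*(-1/15*1) = 14*(-1/15) = -14/15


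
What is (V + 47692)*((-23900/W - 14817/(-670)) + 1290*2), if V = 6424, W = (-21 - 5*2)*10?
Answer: 1505702668166/10385 ≈ 1.4499e+8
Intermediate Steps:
W = -310 (W = (-21 - 10)*10 = -31*10 = -310)
(V + 47692)*((-23900/W - 14817/(-670)) + 1290*2) = (6424 + 47692)*((-23900/(-310) - 14817/(-670)) + 1290*2) = 54116*((-23900*(-1/310) - 14817*(-1/670)) + 2580) = 54116*((2390/31 + 14817/670) + 2580) = 54116*(2060627/20770 + 2580) = 54116*(55647227/20770) = 1505702668166/10385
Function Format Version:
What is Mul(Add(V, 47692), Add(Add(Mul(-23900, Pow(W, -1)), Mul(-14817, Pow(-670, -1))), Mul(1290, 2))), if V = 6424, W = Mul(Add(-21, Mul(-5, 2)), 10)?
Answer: Rational(1505702668166, 10385) ≈ 1.4499e+8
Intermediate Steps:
W = -310 (W = Mul(Add(-21, -10), 10) = Mul(-31, 10) = -310)
Mul(Add(V, 47692), Add(Add(Mul(-23900, Pow(W, -1)), Mul(-14817, Pow(-670, -1))), Mul(1290, 2))) = Mul(Add(6424, 47692), Add(Add(Mul(-23900, Pow(-310, -1)), Mul(-14817, Pow(-670, -1))), Mul(1290, 2))) = Mul(54116, Add(Add(Mul(-23900, Rational(-1, 310)), Mul(-14817, Rational(-1, 670))), 2580)) = Mul(54116, Add(Add(Rational(2390, 31), Rational(14817, 670)), 2580)) = Mul(54116, Add(Rational(2060627, 20770), 2580)) = Mul(54116, Rational(55647227, 20770)) = Rational(1505702668166, 10385)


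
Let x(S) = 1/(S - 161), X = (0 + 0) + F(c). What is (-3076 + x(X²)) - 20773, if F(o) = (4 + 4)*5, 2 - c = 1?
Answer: -34318710/1439 ≈ -23849.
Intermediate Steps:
c = 1 (c = 2 - 1*1 = 2 - 1 = 1)
F(o) = 40 (F(o) = 8*5 = 40)
X = 40 (X = (0 + 0) + 40 = 0 + 40 = 40)
x(S) = 1/(-161 + S)
(-3076 + x(X²)) - 20773 = (-3076 + 1/(-161 + 40²)) - 20773 = (-3076 + 1/(-161 + 1600)) - 20773 = (-3076 + 1/1439) - 20773 = -4426363/1439 - 20773 = -34318710/1439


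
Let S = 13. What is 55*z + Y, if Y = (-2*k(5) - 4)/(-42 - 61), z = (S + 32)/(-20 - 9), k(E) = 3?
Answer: -254635/2987 ≈ -85.248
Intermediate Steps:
z = -45/29 (z = (13 + 32)/(-20 - 9) = 45/(-29) = 45*(-1/29) = -45/29 ≈ -1.5517)
Y = 10/103 (Y = (-2*3 - 4)/(-42 - 61) = (-6 - 4)/(-103) = -10*(-1/103) = 10/103 ≈ 0.097087)
55*z + Y = 55*(-45/29) + 10/103 = -2475/29 + 10/103 = -254635/2987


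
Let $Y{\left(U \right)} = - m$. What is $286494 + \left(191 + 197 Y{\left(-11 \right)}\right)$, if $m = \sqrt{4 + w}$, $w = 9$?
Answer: $286685 - 197 \sqrt{13} \approx 2.8597 \cdot 10^{5}$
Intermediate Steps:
$m = \sqrt{13}$ ($m = \sqrt{4 + 9} = \sqrt{13} \approx 3.6056$)
$Y{\left(U \right)} = - \sqrt{13}$
$286494 + \left(191 + 197 Y{\left(-11 \right)}\right) = 286494 + \left(191 + 197 \left(- \sqrt{13}\right)\right) = 286494 + \left(191 - 197 \sqrt{13}\right) = 286685 - 197 \sqrt{13}$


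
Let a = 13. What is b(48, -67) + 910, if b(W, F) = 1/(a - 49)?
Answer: 32759/36 ≈ 909.97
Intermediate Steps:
b(W, F) = -1/36 (b(W, F) = 1/(13 - 49) = 1/(-36) = -1/36)
b(48, -67) + 910 = -1/36 + 910 = 32759/36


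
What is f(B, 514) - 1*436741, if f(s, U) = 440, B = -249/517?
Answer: -436301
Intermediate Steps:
B = -249/517 (B = -249*1/517 = -249/517 ≈ -0.48162)
f(B, 514) - 1*436741 = 440 - 1*436741 = 440 - 436741 = -436301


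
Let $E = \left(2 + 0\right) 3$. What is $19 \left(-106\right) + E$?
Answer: $-2008$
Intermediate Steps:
$E = 6$ ($E = 2 \cdot 3 = 6$)
$19 \left(-106\right) + E = 19 \left(-106\right) + 6 = -2014 + 6 = -2008$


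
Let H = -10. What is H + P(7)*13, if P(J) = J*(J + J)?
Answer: 1264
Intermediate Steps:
P(J) = 2*J**2 (P(J) = J*(2*J) = 2*J**2)
H + P(7)*13 = -10 + (2*7**2)*13 = -10 + (2*49)*13 = -10 + 98*13 = -10 + 1274 = 1264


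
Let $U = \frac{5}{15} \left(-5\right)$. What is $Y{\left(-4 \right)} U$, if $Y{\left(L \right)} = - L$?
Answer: $- \frac{20}{3} \approx -6.6667$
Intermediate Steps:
$U = - \frac{5}{3}$ ($U = 5 \cdot \frac{1}{15} \left(-5\right) = \frac{1}{3} \left(-5\right) = - \frac{5}{3} \approx -1.6667$)
$Y{\left(-4 \right)} U = \left(-1\right) \left(-4\right) \left(- \frac{5}{3}\right) = 4 \left(- \frac{5}{3}\right) = - \frac{20}{3}$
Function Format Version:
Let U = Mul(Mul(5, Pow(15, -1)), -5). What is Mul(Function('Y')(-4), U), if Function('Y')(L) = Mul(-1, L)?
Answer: Rational(-20, 3) ≈ -6.6667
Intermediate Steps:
U = Rational(-5, 3) (U = Mul(Mul(5, Rational(1, 15)), -5) = Mul(Rational(1, 3), -5) = Rational(-5, 3) ≈ -1.6667)
Mul(Function('Y')(-4), U) = Mul(Mul(-1, -4), Rational(-5, 3)) = Mul(4, Rational(-5, 3)) = Rational(-20, 3)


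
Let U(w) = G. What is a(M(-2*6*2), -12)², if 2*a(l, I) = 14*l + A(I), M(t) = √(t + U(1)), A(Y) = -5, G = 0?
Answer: (5 - 28*I*√6)²/4 ≈ -1169.8 - 171.46*I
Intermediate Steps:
U(w) = 0
M(t) = √t (M(t) = √(t + 0) = √t)
a(l, I) = -5/2 + 7*l (a(l, I) = (14*l - 5)/2 = (-5 + 14*l)/2 = -5/2 + 7*l)
a(M(-2*6*2), -12)² = (-5/2 + 7*√(-2*6*2))² = (-5/2 + 7*√(-12*2))² = (-5/2 + 7*√(-24))² = (-5/2 + 7*(2*I*√6))² = (-5/2 + 14*I*√6)²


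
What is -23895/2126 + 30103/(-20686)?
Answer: -139572737/10994609 ≈ -12.695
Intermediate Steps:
-23895/2126 + 30103/(-20686) = -23895*1/2126 + 30103*(-1/20686) = -23895/2126 - 30103/20686 = -139572737/10994609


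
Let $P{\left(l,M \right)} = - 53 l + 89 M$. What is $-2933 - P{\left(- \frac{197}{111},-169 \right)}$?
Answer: $\frac{1333547}{111} \approx 12014.0$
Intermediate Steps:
$-2933 - P{\left(- \frac{197}{111},-169 \right)} = -2933 - \left(- 53 \left(- \frac{197}{111}\right) + 89 \left(-169\right)\right) = -2933 - \left(- 53 \left(\left(-197\right) \frac{1}{111}\right) - 15041\right) = -2933 - \left(\left(-53\right) \left(- \frac{197}{111}\right) - 15041\right) = -2933 - \left(\frac{10441}{111} - 15041\right) = -2933 - - \frac{1659110}{111} = -2933 + \frac{1659110}{111} = \frac{1333547}{111}$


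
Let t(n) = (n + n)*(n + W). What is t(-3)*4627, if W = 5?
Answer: -55524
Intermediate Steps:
t(n) = 2*n*(5 + n) (t(n) = (n + n)*(n + 5) = (2*n)*(5 + n) = 2*n*(5 + n))
t(-3)*4627 = (2*(-3)*(5 - 3))*4627 = (2*(-3)*2)*4627 = -12*4627 = -55524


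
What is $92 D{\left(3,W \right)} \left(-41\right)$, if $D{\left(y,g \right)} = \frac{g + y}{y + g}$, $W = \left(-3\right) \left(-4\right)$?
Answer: $-3772$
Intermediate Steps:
$W = 12$
$D{\left(y,g \right)} = 1$ ($D{\left(y,g \right)} = \frac{g + y}{g + y} = 1$)
$92 D{\left(3,W \right)} \left(-41\right) = 92 \cdot 1 \left(-41\right) = 92 \left(-41\right) = -3772$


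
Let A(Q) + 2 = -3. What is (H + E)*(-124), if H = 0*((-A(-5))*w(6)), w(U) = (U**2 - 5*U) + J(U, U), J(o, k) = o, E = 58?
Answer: -7192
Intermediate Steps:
A(Q) = -5 (A(Q) = -2 - 3 = -5)
w(U) = U**2 - 4*U (w(U) = (U**2 - 5*U) + U = U**2 - 4*U)
H = 0 (H = 0*((-1*(-5))*(6*(-4 + 6))) = 0*(5*(6*2)) = 0*(5*12) = 0*60 = 0)
(H + E)*(-124) = (0 + 58)*(-124) = 58*(-124) = -7192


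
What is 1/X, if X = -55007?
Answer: -1/55007 ≈ -1.8180e-5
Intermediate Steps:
1/X = 1/(-55007) = -1/55007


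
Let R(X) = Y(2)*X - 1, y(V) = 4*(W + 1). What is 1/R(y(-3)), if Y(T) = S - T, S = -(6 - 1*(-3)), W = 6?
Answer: -1/309 ≈ -0.0032362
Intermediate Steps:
y(V) = 28 (y(V) = 4*(6 + 1) = 4*7 = 28)
S = -9 (S = -(6 + 3) = -1*9 = -9)
Y(T) = -9 - T
R(X) = -1 - 11*X (R(X) = (-9 - 1*2)*X - 1 = (-9 - 2)*X - 1 = -11*X - 1 = -1 - 11*X)
1/R(y(-3)) = 1/(-1 - 11*28) = 1/(-1 - 308) = 1/(-309) = -1/309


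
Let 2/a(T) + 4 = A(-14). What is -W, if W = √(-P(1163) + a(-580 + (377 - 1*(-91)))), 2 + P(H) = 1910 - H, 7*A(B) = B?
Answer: -2*I*√1677/3 ≈ -27.301*I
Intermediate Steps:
A(B) = B/7
P(H) = 1908 - H (P(H) = -2 + (1910 - H) = 1908 - H)
a(T) = -⅓ (a(T) = 2/(-4 + (⅐)*(-14)) = 2/(-4 - 2) = 2/(-6) = 2*(-⅙) = -⅓)
W = 2*I*√1677/3 (W = √(-(1908 - 1*1163) - ⅓) = √(-(1908 - 1163) - ⅓) = √(-1*745 - ⅓) = √(-745 - ⅓) = √(-2236/3) = 2*I*√1677/3 ≈ 27.301*I)
-W = -2*I*√1677/3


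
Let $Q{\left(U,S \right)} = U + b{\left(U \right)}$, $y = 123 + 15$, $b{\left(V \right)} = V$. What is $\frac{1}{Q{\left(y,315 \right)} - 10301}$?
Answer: $- \frac{1}{10025} \approx -9.9751 \cdot 10^{-5}$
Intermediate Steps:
$y = 138$
$Q{\left(U,S \right)} = 2 U$ ($Q{\left(U,S \right)} = U + U = 2 U$)
$\frac{1}{Q{\left(y,315 \right)} - 10301} = \frac{1}{2 \cdot 138 - 10301} = \frac{1}{276 - 10301} = \frac{1}{-10025} = - \frac{1}{10025}$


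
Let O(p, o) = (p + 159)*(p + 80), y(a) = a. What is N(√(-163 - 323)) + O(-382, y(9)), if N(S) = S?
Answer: 67346 + 9*I*√6 ≈ 67346.0 + 22.045*I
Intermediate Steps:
O(p, o) = (80 + p)*(159 + p) (O(p, o) = (159 + p)*(80 + p) = (80 + p)*(159 + p))
N(√(-163 - 323)) + O(-382, y(9)) = √(-163 - 323) + (12720 + (-382)² + 239*(-382)) = √(-486) + (12720 + 145924 - 91298) = 9*I*√6 + 67346 = 67346 + 9*I*√6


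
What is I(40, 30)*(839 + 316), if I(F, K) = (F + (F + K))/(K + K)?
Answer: 4235/2 ≈ 2117.5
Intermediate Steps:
I(F, K) = (K + 2*F)/(2*K) (I(F, K) = (K + 2*F)/((2*K)) = (K + 2*F)*(1/(2*K)) = (K + 2*F)/(2*K))
I(40, 30)*(839 + 316) = ((40 + (½)*30)/30)*(839 + 316) = ((40 + 15)/30)*1155 = ((1/30)*55)*1155 = (11/6)*1155 = 4235/2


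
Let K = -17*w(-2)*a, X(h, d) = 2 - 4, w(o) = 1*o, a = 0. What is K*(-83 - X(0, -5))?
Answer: 0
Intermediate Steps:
w(o) = o
X(h, d) = -2
K = 0 (K = -(-34)*0 = -17*0 = 0)
K*(-83 - X(0, -5)) = 0*(-83 - 1*(-2)) = 0*(-83 + 2) = 0*(-81) = 0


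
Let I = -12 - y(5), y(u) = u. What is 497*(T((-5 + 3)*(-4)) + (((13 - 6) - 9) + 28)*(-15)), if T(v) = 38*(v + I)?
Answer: -363804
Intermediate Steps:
I = -17 (I = -12 - 1*5 = -12 - 5 = -17)
T(v) = -646 + 38*v (T(v) = 38*(v - 17) = 38*(-17 + v) = -646 + 38*v)
497*(T((-5 + 3)*(-4)) + (((13 - 6) - 9) + 28)*(-15)) = 497*((-646 + 38*((-5 + 3)*(-4))) + (((13 - 6) - 9) + 28)*(-15)) = 497*((-646 + 38*(-2*(-4))) + ((7 - 9) + 28)*(-15)) = 497*((-646 + 38*8) + (-2 + 28)*(-15)) = 497*((-646 + 304) + 26*(-15)) = 497*(-342 - 390) = 497*(-732) = -363804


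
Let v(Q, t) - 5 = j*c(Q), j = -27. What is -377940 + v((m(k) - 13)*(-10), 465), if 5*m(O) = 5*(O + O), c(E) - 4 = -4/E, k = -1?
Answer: -9451057/25 ≈ -3.7804e+5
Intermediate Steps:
c(E) = 4 - 4/E
m(O) = 2*O (m(O) = (5*(O + O))/5 = (5*(2*O))/5 = (10*O)/5 = 2*O)
v(Q, t) = -103 + 108/Q (v(Q, t) = 5 - 27*(4 - 4/Q) = 5 + (-108 + 108/Q) = -103 + 108/Q)
-377940 + v((m(k) - 13)*(-10), 465) = -377940 + (-103 + 108/(((2*(-1) - 13)*(-10)))) = -377940 + (-103 + 108/(((-2 - 13)*(-10)))) = -377940 + (-103 + 108/((-15*(-10)))) = -377940 + (-103 + 108/150) = -377940 + (-103 + 108*(1/150)) = -377940 + (-103 + 18/25) = -377940 - 2557/25 = -9451057/25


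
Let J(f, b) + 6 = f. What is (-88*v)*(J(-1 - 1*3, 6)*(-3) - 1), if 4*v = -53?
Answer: 33814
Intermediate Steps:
v = -53/4 (v = (¼)*(-53) = -53/4 ≈ -13.250)
J(f, b) = -6 + f
(-88*v)*(J(-1 - 1*3, 6)*(-3) - 1) = (-88*(-53/4))*((-6 + (-1 - 1*3))*(-3) - 1) = 1166*((-6 + (-1 - 3))*(-3) - 1) = 1166*((-6 - 4)*(-3) - 1) = 1166*(-10*(-3) - 1) = 1166*(30 - 1) = 1166*29 = 33814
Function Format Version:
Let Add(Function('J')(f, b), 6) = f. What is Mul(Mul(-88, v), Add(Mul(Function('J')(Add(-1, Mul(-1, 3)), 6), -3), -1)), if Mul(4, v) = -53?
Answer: 33814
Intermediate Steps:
v = Rational(-53, 4) (v = Mul(Rational(1, 4), -53) = Rational(-53, 4) ≈ -13.250)
Function('J')(f, b) = Add(-6, f)
Mul(Mul(-88, v), Add(Mul(Function('J')(Add(-1, Mul(-1, 3)), 6), -3), -1)) = Mul(Mul(-88, Rational(-53, 4)), Add(Mul(Add(-6, Add(-1, Mul(-1, 3))), -3), -1)) = Mul(1166, Add(Mul(Add(-6, Add(-1, -3)), -3), -1)) = Mul(1166, Add(Mul(Add(-6, -4), -3), -1)) = Mul(1166, Add(Mul(-10, -3), -1)) = Mul(1166, Add(30, -1)) = Mul(1166, 29) = 33814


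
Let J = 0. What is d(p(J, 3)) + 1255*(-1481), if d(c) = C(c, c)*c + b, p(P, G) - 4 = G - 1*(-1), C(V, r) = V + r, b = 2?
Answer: -1858525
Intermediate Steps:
p(P, G) = 5 + G (p(P, G) = 4 + (G - 1*(-1)) = 4 + (G + 1) = 4 + (1 + G) = 5 + G)
d(c) = 2 + 2*c² (d(c) = (c + c)*c + 2 = (2*c)*c + 2 = 2*c² + 2 = 2 + 2*c²)
d(p(J, 3)) + 1255*(-1481) = (2 + 2*(5 + 3)²) + 1255*(-1481) = (2 + 2*8²) - 1858655 = (2 + 2*64) - 1858655 = (2 + 128) - 1858655 = 130 - 1858655 = -1858525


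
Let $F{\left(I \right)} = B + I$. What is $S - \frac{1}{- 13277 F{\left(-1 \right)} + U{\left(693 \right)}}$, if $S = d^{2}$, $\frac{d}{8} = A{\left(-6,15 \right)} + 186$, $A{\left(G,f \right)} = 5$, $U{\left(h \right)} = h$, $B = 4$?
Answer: $\frac{91378776193}{39138} \approx 2.3348 \cdot 10^{6}$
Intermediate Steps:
$d = 1528$ ($d = 8 \left(5 + 186\right) = 8 \cdot 191 = 1528$)
$F{\left(I \right)} = 4 + I$
$S = 2334784$ ($S = 1528^{2} = 2334784$)
$S - \frac{1}{- 13277 F{\left(-1 \right)} + U{\left(693 \right)}} = 2334784 - \frac{1}{- 13277 \left(4 - 1\right) + 693} = 2334784 - \frac{1}{\left(-13277\right) 3 + 693} = 2334784 - \frac{1}{-39831 + 693} = 2334784 - \frac{1}{-39138} = 2334784 - - \frac{1}{39138} = 2334784 + \frac{1}{39138} = \frac{91378776193}{39138}$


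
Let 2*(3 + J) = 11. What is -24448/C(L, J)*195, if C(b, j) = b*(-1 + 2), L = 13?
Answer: -366720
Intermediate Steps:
J = 5/2 (J = -3 + (1/2)*11 = -3 + 11/2 = 5/2 ≈ 2.5000)
C(b, j) = b (C(b, j) = b*1 = b)
-24448/C(L, J)*195 = -24448/13*195 = -366720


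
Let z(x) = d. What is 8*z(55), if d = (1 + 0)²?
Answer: 8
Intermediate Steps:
d = 1 (d = 1² = 1)
z(x) = 1
8*z(55) = 8*1 = 8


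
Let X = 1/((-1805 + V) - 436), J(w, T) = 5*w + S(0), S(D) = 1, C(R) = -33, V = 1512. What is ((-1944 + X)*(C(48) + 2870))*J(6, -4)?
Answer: -124636465619/729 ≈ -1.7097e+8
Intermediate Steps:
J(w, T) = 1 + 5*w (J(w, T) = 5*w + 1 = 1 + 5*w)
X = -1/729 (X = 1/((-1805 + 1512) - 436) = 1/(-293 - 436) = 1/(-729) = -1/729 ≈ -0.0013717)
((-1944 + X)*(C(48) + 2870))*J(6, -4) = ((-1944 - 1/729)*(-33 + 2870))*(1 + 5*6) = (-1417177/729*2837)*(1 + 30) = -4020531149/729*31 = -124636465619/729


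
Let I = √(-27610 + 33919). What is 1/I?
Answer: √701/2103 ≈ 0.012590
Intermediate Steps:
I = 3*√701 (I = √6309 = 3*√701 ≈ 79.429)
1/I = 1/(3*√701) = √701/2103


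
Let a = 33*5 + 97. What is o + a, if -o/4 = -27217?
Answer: 109130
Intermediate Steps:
o = 108868 (o = -4*(-27217) = 108868)
a = 262 (a = 165 + 97 = 262)
o + a = 108868 + 262 = 109130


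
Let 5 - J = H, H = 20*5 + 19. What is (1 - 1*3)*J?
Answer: 228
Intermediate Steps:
H = 119 (H = 100 + 19 = 119)
J = -114 (J = 5 - 1*119 = 5 - 119 = -114)
(1 - 1*3)*J = (1 - 1*3)*(-114) = (1 - 3)*(-114) = -2*(-114) = 228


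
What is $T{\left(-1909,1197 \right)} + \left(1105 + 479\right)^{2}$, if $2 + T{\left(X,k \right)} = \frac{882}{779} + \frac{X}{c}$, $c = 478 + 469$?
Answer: $\frac{1850961101645}{737713} \approx 2.5091 \cdot 10^{6}$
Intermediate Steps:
$c = 947$
$T{\left(X,k \right)} = - \frac{676}{779} + \frac{X}{947}$ ($T{\left(X,k \right)} = -2 + \left(\frac{882}{779} + \frac{X}{947}\right) = - \frac{676}{779} + \frac{X}{947}$)
$T{\left(-1909,1197 \right)} + \left(1105 + 479\right)^{2} = \left(- \frac{676}{779} + \frac{1}{947} \left(-1909\right)\right) + \left(1105 + 479\right)^{2} = \left(- \frac{676}{779} - \frac{1909}{947}\right) + 1584^{2} = - \frac{2127283}{737713} + 2509056 = \frac{1850961101645}{737713}$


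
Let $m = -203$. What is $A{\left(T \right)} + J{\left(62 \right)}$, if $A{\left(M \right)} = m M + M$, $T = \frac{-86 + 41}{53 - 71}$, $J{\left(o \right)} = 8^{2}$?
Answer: $-441$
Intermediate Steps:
$J{\left(o \right)} = 64$
$T = \frac{5}{2}$ ($T = - \frac{45}{-18} = \left(-45\right) \left(- \frac{1}{18}\right) = \frac{5}{2} \approx 2.5$)
$A{\left(M \right)} = - 202 M$ ($A{\left(M \right)} = - 203 M + M = - 202 M$)
$A{\left(T \right)} + J{\left(62 \right)} = \left(-202\right) \frac{5}{2} + 64 = -505 + 64 = -441$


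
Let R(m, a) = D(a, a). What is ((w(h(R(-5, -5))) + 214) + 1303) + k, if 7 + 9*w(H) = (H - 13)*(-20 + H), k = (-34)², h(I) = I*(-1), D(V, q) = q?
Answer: 24170/9 ≈ 2685.6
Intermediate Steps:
R(m, a) = a
h(I) = -I
k = 1156
w(H) = -7/9 + (-20 + H)*(-13 + H)/9 (w(H) = -7/9 + ((H - 13)*(-20 + H))/9 = -7/9 + ((-13 + H)*(-20 + H))/9 = -7/9 + ((-20 + H)*(-13 + H))/9 = -7/9 + (-20 + H)*(-13 + H)/9)
((w(h(R(-5, -5))) + 214) + 1303) + k = (((253/9 - (-11)*(-5)/3 + (-1*(-5))²/9) + 214) + 1303) + 1156 = (((253/9 - 11/3*5 + (⅑)*5²) + 214) + 1303) + 1156 = (((253/9 - 55/3 + (⅑)*25) + 214) + 1303) + 1156 = (((253/9 - 55/3 + 25/9) + 214) + 1303) + 1156 = ((113/9 + 214) + 1303) + 1156 = (2039/9 + 1303) + 1156 = 13766/9 + 1156 = 24170/9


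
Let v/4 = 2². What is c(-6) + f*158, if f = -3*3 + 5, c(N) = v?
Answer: -616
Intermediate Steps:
v = 16 (v = 4*2² = 4*4 = 16)
c(N) = 16
f = -4 (f = -9 + 5 = -4)
c(-6) + f*158 = 16 - 4*158 = 16 - 632 = -616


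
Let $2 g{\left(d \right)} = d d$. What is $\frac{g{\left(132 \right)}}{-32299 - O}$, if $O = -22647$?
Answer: $- \frac{2178}{2413} \approx -0.90261$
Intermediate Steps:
$g{\left(d \right)} = \frac{d^{2}}{2}$ ($g{\left(d \right)} = \frac{d d}{2} = \frac{d^{2}}{2}$)
$\frac{g{\left(132 \right)}}{-32299 - O} = \frac{\frac{1}{2} \cdot 132^{2}}{-32299 - -22647} = \frac{\frac{1}{2} \cdot 17424}{-32299 + 22647} = \frac{8712}{-9652} = 8712 \left(- \frac{1}{9652}\right) = - \frac{2178}{2413}$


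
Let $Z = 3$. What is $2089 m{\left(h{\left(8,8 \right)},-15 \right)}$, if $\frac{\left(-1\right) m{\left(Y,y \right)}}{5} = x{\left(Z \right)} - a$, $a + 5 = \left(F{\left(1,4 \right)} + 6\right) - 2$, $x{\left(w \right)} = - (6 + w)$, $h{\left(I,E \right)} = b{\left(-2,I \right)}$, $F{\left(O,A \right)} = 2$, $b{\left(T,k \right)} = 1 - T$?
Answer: $104450$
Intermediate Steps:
$h{\left(I,E \right)} = 3$ ($h{\left(I,E \right)} = 1 - -2 = 1 + 2 = 3$)
$x{\left(w \right)} = -6 - w$
$a = 1$ ($a = -5 + \left(\left(2 + 6\right) - 2\right) = -5 + \left(8 - 2\right) = -5 + 6 = 1$)
$m{\left(Y,y \right)} = 50$ ($m{\left(Y,y \right)} = - 5 \left(\left(-6 - 3\right) - 1\right) = - 5 \left(-9 - 1\right) = \left(-5\right) \left(-10\right) = 50$)
$2089 m{\left(h{\left(8,8 \right)},-15 \right)} = 2089 \cdot 50 = 104450$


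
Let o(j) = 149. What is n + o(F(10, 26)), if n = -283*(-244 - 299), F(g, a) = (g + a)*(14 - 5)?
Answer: 153818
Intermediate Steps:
F(g, a) = 9*a + 9*g (F(g, a) = (a + g)*9 = 9*a + 9*g)
n = 153669 (n = -283*(-543) = 153669)
n + o(F(10, 26)) = 153669 + 149 = 153818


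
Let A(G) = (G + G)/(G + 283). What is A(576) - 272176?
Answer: -233798032/859 ≈ -2.7217e+5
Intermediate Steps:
A(G) = 2*G/(283 + G) (A(G) = (2*G)/(283 + G) = 2*G/(283 + G))
A(576) - 272176 = 2*576/(283 + 576) - 272176 = 2*576/859 - 272176 = 2*576*(1/859) - 272176 = 1152/859 - 272176 = -233798032/859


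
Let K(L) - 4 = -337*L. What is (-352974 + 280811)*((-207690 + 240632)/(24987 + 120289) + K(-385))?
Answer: -680116382042279/72638 ≈ -9.3631e+9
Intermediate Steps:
K(L) = 4 - 337*L
(-352974 + 280811)*((-207690 + 240632)/(24987 + 120289) + K(-385)) = (-352974 + 280811)*((-207690 + 240632)/(24987 + 120289) + (4 - 337*(-385))) = -72163*(32942/145276 + (4 + 129745)) = -72163*(32942*(1/145276) + 129749) = -72163*(16471/72638 + 129749) = -72163*9424724333/72638 = -680116382042279/72638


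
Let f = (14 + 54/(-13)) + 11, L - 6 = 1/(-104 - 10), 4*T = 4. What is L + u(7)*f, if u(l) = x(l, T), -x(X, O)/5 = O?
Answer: -145591/1482 ≈ -98.240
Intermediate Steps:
T = 1 (T = (¼)*4 = 1)
x(X, O) = -5*O
u(l) = -5 (u(l) = -5*1 = -5)
L = 683/114 (L = 6 + 1/(-104 - 10) = 6 + 1/(-114) = 6 - 1/114 = 683/114 ≈ 5.9912)
f = 271/13 (f = (14 + 54*(-1/13)) + 11 = (14 - 54/13) + 11 = 128/13 + 11 = 271/13 ≈ 20.846)
L + u(7)*f = 683/114 - 5*271/13 = 683/114 - 1355/13 = -145591/1482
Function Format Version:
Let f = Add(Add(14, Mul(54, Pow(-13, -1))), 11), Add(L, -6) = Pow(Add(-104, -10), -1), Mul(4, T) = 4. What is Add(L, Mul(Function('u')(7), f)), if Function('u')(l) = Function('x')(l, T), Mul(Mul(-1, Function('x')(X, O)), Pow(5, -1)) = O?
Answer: Rational(-145591, 1482) ≈ -98.240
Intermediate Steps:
T = 1 (T = Mul(Rational(1, 4), 4) = 1)
Function('x')(X, O) = Mul(-5, O)
Function('u')(l) = -5 (Function('u')(l) = Mul(-5, 1) = -5)
L = Rational(683, 114) (L = Add(6, Pow(Add(-104, -10), -1)) = Add(6, Pow(-114, -1)) = Add(6, Rational(-1, 114)) = Rational(683, 114) ≈ 5.9912)
f = Rational(271, 13) (f = Add(Add(14, Mul(54, Rational(-1, 13))), 11) = Add(Add(14, Rational(-54, 13)), 11) = Add(Rational(128, 13), 11) = Rational(271, 13) ≈ 20.846)
Add(L, Mul(Function('u')(7), f)) = Add(Rational(683, 114), Mul(-5, Rational(271, 13))) = Add(Rational(683, 114), Rational(-1355, 13)) = Rational(-145591, 1482)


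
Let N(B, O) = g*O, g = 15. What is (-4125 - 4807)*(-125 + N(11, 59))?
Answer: -6788320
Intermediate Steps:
N(B, O) = 15*O
(-4125 - 4807)*(-125 + N(11, 59)) = (-4125 - 4807)*(-125 + 15*59) = -8932*(-125 + 885) = -8932*760 = -6788320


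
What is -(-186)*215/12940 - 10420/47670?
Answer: 17714885/6168498 ≈ 2.8718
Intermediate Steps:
-(-186)*215/12940 - 10420/47670 = -1*(-39990)*(1/12940) - 10420*1/47670 = 39990*(1/12940) - 1042/4767 = 3999/1294 - 1042/4767 = 17714885/6168498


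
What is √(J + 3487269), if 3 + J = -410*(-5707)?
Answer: 8*√91049 ≈ 2413.9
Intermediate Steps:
J = 2339867 (J = -3 - 410*(-5707) = -3 + 2339870 = 2339867)
√(J + 3487269) = √(2339867 + 3487269) = √5827136 = 8*√91049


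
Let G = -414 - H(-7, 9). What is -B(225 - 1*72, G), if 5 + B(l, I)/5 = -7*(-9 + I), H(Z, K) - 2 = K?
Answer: -15165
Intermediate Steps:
H(Z, K) = 2 + K
G = -425 (G = -414 - (2 + 9) = -414 - 1*11 = -414 - 11 = -425)
B(l, I) = 290 - 35*I (B(l, I) = -25 + 5*(-7*(-9 + I)) = -25 + 5*(63 - 7*I) = -25 + (315 - 35*I) = 290 - 35*I)
-B(225 - 1*72, G) = -(290 - 35*(-425)) = -(290 + 14875) = -1*15165 = -15165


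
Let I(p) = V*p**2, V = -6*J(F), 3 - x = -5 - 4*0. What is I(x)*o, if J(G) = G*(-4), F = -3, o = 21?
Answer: -96768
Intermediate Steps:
J(G) = -4*G
x = 8 (x = 3 - (-5 - 4*0) = 3 - (-5 + 0) = 3 - 1*(-5) = 3 + 5 = 8)
V = -72 (V = -(-24)*(-3) = -6*12 = -72)
I(p) = -72*p**2
I(x)*o = -72*8**2*21 = -72*64*21 = -4608*21 = -96768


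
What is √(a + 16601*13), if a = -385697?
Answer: 66*I*√39 ≈ 412.17*I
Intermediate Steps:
√(a + 16601*13) = √(-385697 + 16601*13) = √(-385697 + 215813) = √(-169884) = 66*I*√39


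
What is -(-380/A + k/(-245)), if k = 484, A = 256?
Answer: 54251/15680 ≈ 3.4599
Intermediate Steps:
-(-380/A + k/(-245)) = -(-380/256 + 484/(-245)) = -(-380*1/256 + 484*(-1/245)) = -(-95/64 - 484/245) = -1*(-54251/15680) = 54251/15680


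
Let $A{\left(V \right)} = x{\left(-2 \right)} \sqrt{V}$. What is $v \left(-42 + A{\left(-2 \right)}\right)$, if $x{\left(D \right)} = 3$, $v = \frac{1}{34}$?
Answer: $- \frac{21}{17} + \frac{3 i \sqrt{2}}{34} \approx -1.2353 + 0.12478 i$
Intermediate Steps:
$v = \frac{1}{34} \approx 0.029412$
$A{\left(V \right)} = 3 \sqrt{V}$
$v \left(-42 + A{\left(-2 \right)}\right) = \frac{-42 + 3 \sqrt{-2}}{34} = \frac{-42 + 3 i \sqrt{2}}{34} = - \frac{21}{17} + \frac{3 i \sqrt{2}}{34}$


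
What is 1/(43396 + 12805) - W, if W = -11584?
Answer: 651032385/56201 ≈ 11584.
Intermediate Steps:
1/(43396 + 12805) - W = 1/(43396 + 12805) - 1*(-11584) = 1/56201 + 11584 = 651032385/56201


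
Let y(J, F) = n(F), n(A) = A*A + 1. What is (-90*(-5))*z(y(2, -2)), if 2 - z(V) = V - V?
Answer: 900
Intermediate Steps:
n(A) = 1 + A**2 (n(A) = A**2 + 1 = 1 + A**2)
y(J, F) = 1 + F**2
z(V) = 2 (z(V) = 2 - (V - V) = 2 - 1*0 = 2 + 0 = 2)
(-90*(-5))*z(y(2, -2)) = -90*(-5)*2 = -18*(-25)*2 = 450*2 = 900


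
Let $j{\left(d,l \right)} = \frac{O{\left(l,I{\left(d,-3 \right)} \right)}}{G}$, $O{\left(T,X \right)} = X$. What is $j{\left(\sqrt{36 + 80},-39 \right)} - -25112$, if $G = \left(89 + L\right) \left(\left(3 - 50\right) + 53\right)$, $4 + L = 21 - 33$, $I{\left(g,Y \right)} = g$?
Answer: $25112 + \frac{\sqrt{29}}{219} \approx 25112.0$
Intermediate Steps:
$L = -16$ ($L = -4 + \left(21 - 33\right) = -4 - 12 = -16$)
$G = 438$ ($G = \left(89 - 16\right) \left(\left(3 - 50\right) + 53\right) = 73 \left(\left(3 - 50\right) + 53\right) = 73 \left(-47 + 53\right) = 73 \cdot 6 = 438$)
$j{\left(d,l \right)} = \frac{d}{438}$
$j{\left(\sqrt{36 + 80},-39 \right)} - -25112 = \frac{\sqrt{36 + 80}}{438} - -25112 = \frac{\sqrt{116}}{438} + 25112 = \frac{2 \sqrt{29}}{438} + 25112 = \frac{\sqrt{29}}{219} + 25112 = 25112 + \frac{\sqrt{29}}{219}$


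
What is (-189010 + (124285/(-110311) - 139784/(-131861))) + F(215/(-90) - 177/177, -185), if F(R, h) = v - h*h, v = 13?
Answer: -3246925404131723/14545718771 ≈ -2.2322e+5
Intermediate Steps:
F(R, h) = 13 - h² (F(R, h) = 13 - h*h = 13 - h²)
(-189010 + (124285/(-110311) - 139784/(-131861))) + F(215/(-90) - 177/177, -185) = (-189010 + (124285/(-110311) - 139784/(-131861))) + (13 - 1*(-185)²) = (-189010 + (124285*(-1/110311) - 139784*(-1/131861))) + (13 - 1*34225) = (-189010 + (-124285/110311 + 139784/131861)) + (13 - 34225) = (-189010 - 968631561/14545718771) - 34212 = -2749287273538271/14545718771 - 34212 = -3246925404131723/14545718771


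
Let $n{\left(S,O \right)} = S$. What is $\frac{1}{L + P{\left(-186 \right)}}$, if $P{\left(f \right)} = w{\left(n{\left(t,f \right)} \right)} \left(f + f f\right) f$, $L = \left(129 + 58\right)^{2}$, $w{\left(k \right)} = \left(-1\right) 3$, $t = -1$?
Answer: $\frac{1}{19235749} \approx 5.1987 \cdot 10^{-8}$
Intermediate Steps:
$w{\left(k \right)} = -3$
$L = 34969$ ($L = 187^{2} = 34969$)
$P{\left(f \right)} = f \left(- 3 f - 3 f^{2}\right)$ ($P{\left(f \right)} = - 3 \left(f + f f\right) f = - 3 \left(f + f^{2}\right) f = \left(- 3 f - 3 f^{2}\right) f = f \left(- 3 f - 3 f^{2}\right)$)
$\frac{1}{L + P{\left(-186 \right)}} = \frac{1}{34969 + 3 \left(-186\right)^{2} \left(-1 - -186\right)} = \frac{1}{34969 + 3 \cdot 34596 \left(-1 + 186\right)} = \frac{1}{34969 + 3 \cdot 34596 \cdot 185} = \frac{1}{34969 + 19200780} = \frac{1}{19235749}$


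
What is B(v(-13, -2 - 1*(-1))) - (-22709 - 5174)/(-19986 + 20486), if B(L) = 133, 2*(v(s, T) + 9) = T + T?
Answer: 94383/500 ≈ 188.77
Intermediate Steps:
v(s, T) = -9 + T (v(s, T) = -9 + (T + T)/2 = -9 + (2*T)/2 = -9 + T)
B(v(-13, -2 - 1*(-1))) - (-22709 - 5174)/(-19986 + 20486) = 133 - (-22709 - 5174)/(-19986 + 20486) = 133 - (-27883)/500 = 133 - 1*(-27883/500) = 133 + 27883/500 = 94383/500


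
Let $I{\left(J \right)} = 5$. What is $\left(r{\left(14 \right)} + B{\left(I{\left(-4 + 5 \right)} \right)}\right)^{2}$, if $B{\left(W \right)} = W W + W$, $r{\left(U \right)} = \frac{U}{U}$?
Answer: $961$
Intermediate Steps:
$r{\left(U \right)} = 1$
$B{\left(W \right)} = W + W^{2}$ ($B{\left(W \right)} = W^{2} + W = W + W^{2}$)
$\left(r{\left(14 \right)} + B{\left(I{\left(-4 + 5 \right)} \right)}\right)^{2} = \left(1 + 5 \left(1 + 5\right)\right)^{2} = \left(1 + 5 \cdot 6\right)^{2} = \left(1 + 30\right)^{2} = 31^{2} = 961$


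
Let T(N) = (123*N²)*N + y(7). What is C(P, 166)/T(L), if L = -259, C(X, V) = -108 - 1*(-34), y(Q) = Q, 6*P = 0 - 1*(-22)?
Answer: 37/1068499705 ≈ 3.4628e-8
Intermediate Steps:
P = 11/3 (P = (0 - 1*(-22))/6 = (0 + 22)/6 = (⅙)*22 = 11/3 ≈ 3.6667)
C(X, V) = -74 (C(X, V) = -108 + 34 = -74)
T(N) = 7 + 123*N³ (T(N) = (123*N²)*N + 7 = 123*N³ + 7 = 7 + 123*N³)
C(P, 166)/T(L) = -74/(7 + 123*(-259)³) = -74/(7 + 123*(-17373979)) = -74/(7 - 2136999417) = -74/(-2136999410) = -74*(-1/2136999410) = 37/1068499705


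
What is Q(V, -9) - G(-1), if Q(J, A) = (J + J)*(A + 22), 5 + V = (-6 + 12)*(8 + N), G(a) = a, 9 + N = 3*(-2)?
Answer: -1221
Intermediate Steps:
N = -15 (N = -9 + 3*(-2) = -9 - 6 = -15)
V = -47 (V = -5 + (-6 + 12)*(8 - 15) = -5 + 6*(-7) = -5 - 42 = -47)
Q(J, A) = 2*J*(22 + A) (Q(J, A) = (2*J)*(22 + A) = 2*J*(22 + A))
Q(V, -9) - G(-1) = 2*(-47)*(22 - 9) - 1*(-1) = 2*(-47)*13 + 1 = -1222 + 1 = -1221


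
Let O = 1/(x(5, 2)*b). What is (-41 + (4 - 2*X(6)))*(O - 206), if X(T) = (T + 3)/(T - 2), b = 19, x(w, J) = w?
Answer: 1624227/190 ≈ 8548.6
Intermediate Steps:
X(T) = (3 + T)/(-2 + T)
O = 1/95 (O = 1/(5*19) = 1/95 ≈ 0.010526)
(-41 + (4 - 2*X(6)))*(O - 206) = (-41 + (4 - 2*(3 + 6)/(-2 + 6)))*(1/95 - 206) = (-41 + (4 - 2*9/4))*(-19569/95) = (-41 + (4 - 9/2))*(-19569/95) = (-41 - 1/2)*(-19569/95) = -83/2*(-19569/95) = 1624227/190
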